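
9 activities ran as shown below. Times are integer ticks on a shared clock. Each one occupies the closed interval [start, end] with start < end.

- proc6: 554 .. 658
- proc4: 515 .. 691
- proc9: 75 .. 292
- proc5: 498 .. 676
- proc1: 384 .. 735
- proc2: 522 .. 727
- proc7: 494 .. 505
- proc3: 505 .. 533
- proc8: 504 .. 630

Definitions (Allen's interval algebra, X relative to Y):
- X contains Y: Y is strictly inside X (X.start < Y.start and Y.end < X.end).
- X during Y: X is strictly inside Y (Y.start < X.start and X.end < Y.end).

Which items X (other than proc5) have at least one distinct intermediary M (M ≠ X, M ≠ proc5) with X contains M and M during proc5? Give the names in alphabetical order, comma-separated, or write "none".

proc1, proc2, proc4, proc8

Target proc5 = [498, 676].
Intermediaries M with M during proc5: proc3, proc6, proc8.
Via proc3 — items with X contains proc3: proc1, proc8.
Via proc6 — items with X contains proc6: proc1, proc2, proc4.
Via proc8 — items with X contains proc8: proc1.
Union: proc1, proc2, proc4, proc8.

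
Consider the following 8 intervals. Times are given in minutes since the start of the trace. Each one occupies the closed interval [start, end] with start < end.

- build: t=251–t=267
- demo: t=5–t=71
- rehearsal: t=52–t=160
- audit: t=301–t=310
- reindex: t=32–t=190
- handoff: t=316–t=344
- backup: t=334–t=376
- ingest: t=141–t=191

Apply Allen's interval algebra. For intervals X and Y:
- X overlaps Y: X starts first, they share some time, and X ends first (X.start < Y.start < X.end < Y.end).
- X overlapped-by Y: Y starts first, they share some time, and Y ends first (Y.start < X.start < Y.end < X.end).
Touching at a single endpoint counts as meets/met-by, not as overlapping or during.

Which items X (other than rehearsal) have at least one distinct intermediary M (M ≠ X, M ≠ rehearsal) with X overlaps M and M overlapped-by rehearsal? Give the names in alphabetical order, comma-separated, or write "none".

Target rehearsal = [t=52, t=160].
Intermediaries M with M overlapped-by rehearsal: ingest.
Via ingest — items with X overlaps ingest: reindex.
Union: reindex.

reindex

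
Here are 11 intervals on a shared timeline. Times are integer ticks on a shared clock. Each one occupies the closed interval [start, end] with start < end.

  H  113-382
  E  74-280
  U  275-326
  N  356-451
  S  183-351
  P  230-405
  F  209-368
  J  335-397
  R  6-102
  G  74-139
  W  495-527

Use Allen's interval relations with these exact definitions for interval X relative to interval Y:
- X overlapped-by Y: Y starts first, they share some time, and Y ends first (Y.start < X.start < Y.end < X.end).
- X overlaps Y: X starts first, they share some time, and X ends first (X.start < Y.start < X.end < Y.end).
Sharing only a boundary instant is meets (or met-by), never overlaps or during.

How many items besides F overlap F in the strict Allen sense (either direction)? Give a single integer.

5

Target F = [209, 368].
E [74, 280] → overlaps → counts.
G [74, 139] → before → no.
H [113, 382] → contains → no.
J [335, 397] → overlapped-by → counts.
N [356, 451] → overlapped-by → counts.
P [230, 405] → overlapped-by → counts.
R [6, 102] → before → no.
S [183, 351] → overlaps → counts.
U [275, 326] → during → no.
W [495, 527] → after → no.
Total: 5.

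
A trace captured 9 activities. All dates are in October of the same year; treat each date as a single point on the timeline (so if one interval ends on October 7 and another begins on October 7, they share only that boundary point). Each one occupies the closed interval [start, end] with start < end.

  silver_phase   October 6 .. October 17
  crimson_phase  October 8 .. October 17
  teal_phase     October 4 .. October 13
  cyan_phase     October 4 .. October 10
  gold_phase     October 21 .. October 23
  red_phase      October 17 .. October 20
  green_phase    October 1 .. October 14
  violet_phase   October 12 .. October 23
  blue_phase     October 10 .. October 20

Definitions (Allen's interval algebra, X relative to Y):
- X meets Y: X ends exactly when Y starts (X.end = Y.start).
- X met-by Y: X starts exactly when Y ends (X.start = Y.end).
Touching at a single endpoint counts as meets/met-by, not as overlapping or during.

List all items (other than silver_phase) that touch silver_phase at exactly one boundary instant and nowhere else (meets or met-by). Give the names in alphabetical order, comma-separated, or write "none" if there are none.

red_phase

Target silver_phase = [October 6, October 17].
blue_phase [October 10, October 20] → overlapped-by → no.
crimson_phase [October 8, October 17] → finishes → no.
cyan_phase [October 4, October 10] → overlaps → no.
gold_phase [October 21, October 23] → after → no.
green_phase [October 1, October 14] → overlaps → no.
red_phase [October 17, October 20] → met-by → yes.
teal_phase [October 4, October 13] → overlaps → no.
violet_phase [October 12, October 23] → overlapped-by → no.
Result: red_phase.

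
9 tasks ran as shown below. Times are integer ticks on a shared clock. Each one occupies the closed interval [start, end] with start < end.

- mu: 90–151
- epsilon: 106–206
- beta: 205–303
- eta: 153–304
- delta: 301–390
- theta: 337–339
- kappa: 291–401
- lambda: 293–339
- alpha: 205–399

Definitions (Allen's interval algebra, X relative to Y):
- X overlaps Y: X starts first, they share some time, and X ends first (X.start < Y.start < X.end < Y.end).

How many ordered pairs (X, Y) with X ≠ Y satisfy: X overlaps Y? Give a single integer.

13

Checking all 72 ordered pairs for relation 'overlaps'; matching pairs in alphabetical order:
(alpha, kappa): alpha overlaps kappa ✓
(beta, delta): beta overlaps delta ✓
(beta, kappa): beta overlaps kappa ✓
(beta, lambda): beta overlaps lambda ✓
(epsilon, alpha): epsilon overlaps alpha ✓
(epsilon, beta): epsilon overlaps beta ✓
(epsilon, eta): epsilon overlaps eta ✓
(eta, alpha): eta overlaps alpha ✓
(eta, delta): eta overlaps delta ✓
(eta, kappa): eta overlaps kappa ✓
(eta, lambda): eta overlaps lambda ✓
(lambda, delta): lambda overlaps delta ✓
(mu, epsilon): mu overlaps epsilon ✓
Count: 13.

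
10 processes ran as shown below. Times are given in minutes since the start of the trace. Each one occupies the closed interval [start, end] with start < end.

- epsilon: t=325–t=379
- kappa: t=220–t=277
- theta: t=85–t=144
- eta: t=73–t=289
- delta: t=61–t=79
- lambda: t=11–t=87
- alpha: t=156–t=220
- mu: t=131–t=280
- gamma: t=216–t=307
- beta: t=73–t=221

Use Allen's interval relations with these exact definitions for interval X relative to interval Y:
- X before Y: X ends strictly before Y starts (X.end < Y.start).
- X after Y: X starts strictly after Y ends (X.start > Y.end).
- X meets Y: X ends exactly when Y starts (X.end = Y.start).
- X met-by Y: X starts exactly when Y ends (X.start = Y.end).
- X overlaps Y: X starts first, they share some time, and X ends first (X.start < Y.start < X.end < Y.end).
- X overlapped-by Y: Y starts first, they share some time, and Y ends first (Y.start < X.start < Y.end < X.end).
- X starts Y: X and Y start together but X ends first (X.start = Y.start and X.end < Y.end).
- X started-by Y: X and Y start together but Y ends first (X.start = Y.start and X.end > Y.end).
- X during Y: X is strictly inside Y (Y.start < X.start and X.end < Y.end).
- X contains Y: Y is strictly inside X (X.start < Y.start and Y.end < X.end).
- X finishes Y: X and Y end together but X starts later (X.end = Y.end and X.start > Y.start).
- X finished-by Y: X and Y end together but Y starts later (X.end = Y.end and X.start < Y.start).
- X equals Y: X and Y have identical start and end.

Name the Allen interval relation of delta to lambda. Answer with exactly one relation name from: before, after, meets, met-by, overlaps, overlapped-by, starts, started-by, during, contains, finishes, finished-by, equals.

delta = [t=61, t=79]; lambda = [t=11, t=87].
Compare endpoints: delta.start > lambda.start, delta.start < lambda.end, delta.end > lambda.start, delta.end < lambda.end.
That pattern is 'during'.

during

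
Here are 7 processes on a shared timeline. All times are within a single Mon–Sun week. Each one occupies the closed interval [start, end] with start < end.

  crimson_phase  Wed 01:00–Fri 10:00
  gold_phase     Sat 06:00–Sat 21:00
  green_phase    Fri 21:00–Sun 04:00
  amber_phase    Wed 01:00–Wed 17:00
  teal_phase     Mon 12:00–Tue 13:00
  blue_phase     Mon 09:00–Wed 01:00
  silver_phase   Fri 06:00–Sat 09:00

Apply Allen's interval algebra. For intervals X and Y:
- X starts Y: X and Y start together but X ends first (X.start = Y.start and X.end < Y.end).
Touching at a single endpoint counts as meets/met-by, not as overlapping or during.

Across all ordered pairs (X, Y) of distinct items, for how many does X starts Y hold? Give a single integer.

Checking all 42 ordered pairs for relation 'starts'; matching pairs in alphabetical order:
(amber_phase, crimson_phase): amber_phase starts crimson_phase ✓
Count: 1.

1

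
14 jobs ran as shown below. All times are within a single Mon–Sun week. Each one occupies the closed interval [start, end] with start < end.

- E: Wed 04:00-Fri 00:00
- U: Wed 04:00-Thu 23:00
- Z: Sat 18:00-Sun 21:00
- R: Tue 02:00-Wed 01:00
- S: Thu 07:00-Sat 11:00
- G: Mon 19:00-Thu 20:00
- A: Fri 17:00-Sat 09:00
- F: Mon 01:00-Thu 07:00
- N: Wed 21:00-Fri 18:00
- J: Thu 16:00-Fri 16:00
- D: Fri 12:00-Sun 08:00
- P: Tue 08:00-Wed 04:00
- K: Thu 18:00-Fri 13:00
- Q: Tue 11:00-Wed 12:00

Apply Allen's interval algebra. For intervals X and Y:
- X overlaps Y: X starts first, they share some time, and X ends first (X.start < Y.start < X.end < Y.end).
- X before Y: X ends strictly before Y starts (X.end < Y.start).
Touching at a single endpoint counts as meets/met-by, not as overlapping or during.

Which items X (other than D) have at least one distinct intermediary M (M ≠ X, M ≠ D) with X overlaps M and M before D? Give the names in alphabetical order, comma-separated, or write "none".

Target D = [Fri 12:00, Sun 08:00].
Intermediaries M with M before D: E, F, G, P, Q, R, U.
Via E — items with X overlaps E: F, G, Q.
Via F — items with X overlaps F: none.
Via G — items with X overlaps G: F.
Via P — items with X overlaps P: R.
Via Q — items with X overlaps Q: P, R.
Via R — items with X overlaps R: none.
Via U — items with X overlaps U: F, G, Q.
Union: F, G, P, Q, R.

F, G, P, Q, R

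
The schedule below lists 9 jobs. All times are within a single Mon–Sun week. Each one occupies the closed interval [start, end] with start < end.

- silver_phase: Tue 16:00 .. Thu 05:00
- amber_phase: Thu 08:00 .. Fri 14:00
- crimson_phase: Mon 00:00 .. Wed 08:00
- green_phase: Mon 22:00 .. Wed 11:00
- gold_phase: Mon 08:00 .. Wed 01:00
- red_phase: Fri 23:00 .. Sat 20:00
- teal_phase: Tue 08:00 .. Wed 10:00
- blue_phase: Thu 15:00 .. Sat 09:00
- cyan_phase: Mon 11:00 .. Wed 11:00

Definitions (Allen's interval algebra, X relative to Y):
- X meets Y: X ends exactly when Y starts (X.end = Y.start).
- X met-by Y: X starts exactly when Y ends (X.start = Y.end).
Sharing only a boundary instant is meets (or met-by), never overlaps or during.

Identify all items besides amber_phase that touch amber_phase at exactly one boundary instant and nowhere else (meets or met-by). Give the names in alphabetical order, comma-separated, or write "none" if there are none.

Target amber_phase = [Thu 08:00, Fri 14:00].
blue_phase [Thu 15:00, Sat 09:00] → overlapped-by → no.
crimson_phase [Mon 00:00, Wed 08:00] → before → no.
cyan_phase [Mon 11:00, Wed 11:00] → before → no.
gold_phase [Mon 08:00, Wed 01:00] → before → no.
green_phase [Mon 22:00, Wed 11:00] → before → no.
red_phase [Fri 23:00, Sat 20:00] → after → no.
silver_phase [Tue 16:00, Thu 05:00] → before → no.
teal_phase [Tue 08:00, Wed 10:00] → before → no.
Result: none.

none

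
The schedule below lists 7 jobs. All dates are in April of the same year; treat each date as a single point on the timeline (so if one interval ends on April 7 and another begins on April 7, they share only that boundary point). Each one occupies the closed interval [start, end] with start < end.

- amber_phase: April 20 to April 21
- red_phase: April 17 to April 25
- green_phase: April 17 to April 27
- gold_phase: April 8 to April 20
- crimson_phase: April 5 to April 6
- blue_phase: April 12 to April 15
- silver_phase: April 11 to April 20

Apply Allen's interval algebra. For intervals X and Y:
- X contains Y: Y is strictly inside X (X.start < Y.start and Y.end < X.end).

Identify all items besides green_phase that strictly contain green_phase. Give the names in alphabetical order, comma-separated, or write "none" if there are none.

none

Target green_phase = [April 17, April 27].
amber_phase [April 20, April 21] → during → no.
blue_phase [April 12, April 15] → before → no.
crimson_phase [April 5, April 6] → before → no.
gold_phase [April 8, April 20] → overlaps → no.
red_phase [April 17, April 25] → starts → no.
silver_phase [April 11, April 20] → overlaps → no.
Result: none.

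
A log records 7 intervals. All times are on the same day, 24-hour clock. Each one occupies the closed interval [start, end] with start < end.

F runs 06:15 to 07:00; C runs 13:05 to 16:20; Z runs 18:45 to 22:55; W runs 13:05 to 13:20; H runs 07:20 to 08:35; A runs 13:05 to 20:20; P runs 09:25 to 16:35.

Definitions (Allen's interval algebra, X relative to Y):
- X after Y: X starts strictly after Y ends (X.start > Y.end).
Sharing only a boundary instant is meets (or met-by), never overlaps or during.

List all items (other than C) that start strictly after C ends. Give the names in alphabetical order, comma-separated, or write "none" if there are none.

Z

Target C = [13:05, 16:20].
A [13:05, 20:20] → started-by → no.
F [06:15, 07:00] → before → no.
H [07:20, 08:35] → before → no.
P [09:25, 16:35] → contains → no.
W [13:05, 13:20] → starts → no.
Z [18:45, 22:55] → after → yes.
Result: Z.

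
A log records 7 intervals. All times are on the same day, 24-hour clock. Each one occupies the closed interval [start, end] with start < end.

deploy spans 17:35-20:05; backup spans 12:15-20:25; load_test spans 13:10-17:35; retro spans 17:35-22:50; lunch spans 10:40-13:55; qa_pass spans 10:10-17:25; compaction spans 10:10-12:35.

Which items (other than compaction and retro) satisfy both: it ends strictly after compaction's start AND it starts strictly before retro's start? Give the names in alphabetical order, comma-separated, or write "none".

Conditions: its end is strictly after compaction's start (X.end > 10:10) AND its start is strictly before retro's start (X.start < 17:35).
backup: end 20:25 > 10:10? ✓; start 12:15 < 17:35? ✓ → yes.
deploy: end 20:05 > 10:10? ✓; start 17:35 < 17:35? ✗ → no.
load_test: end 17:35 > 10:10? ✓; start 13:10 < 17:35? ✓ → yes.
lunch: end 13:55 > 10:10? ✓; start 10:40 < 17:35? ✓ → yes.
qa_pass: end 17:25 > 10:10? ✓; start 10:10 < 17:35? ✓ → yes.
Result: backup, load_test, lunch, qa_pass.

backup, load_test, lunch, qa_pass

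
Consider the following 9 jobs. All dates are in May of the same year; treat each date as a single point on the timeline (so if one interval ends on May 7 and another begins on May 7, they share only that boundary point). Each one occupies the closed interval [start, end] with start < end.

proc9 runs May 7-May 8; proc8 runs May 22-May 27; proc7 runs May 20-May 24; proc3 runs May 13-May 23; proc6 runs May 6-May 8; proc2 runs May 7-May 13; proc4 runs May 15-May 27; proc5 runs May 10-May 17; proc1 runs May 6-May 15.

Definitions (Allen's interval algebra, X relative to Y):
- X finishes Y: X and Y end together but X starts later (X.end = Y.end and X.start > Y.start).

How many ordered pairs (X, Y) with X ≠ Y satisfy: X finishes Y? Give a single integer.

2

Checking all 72 ordered pairs for relation 'finishes'; matching pairs in alphabetical order:
(proc8, proc4): proc8 finishes proc4 ✓
(proc9, proc6): proc9 finishes proc6 ✓
Count: 2.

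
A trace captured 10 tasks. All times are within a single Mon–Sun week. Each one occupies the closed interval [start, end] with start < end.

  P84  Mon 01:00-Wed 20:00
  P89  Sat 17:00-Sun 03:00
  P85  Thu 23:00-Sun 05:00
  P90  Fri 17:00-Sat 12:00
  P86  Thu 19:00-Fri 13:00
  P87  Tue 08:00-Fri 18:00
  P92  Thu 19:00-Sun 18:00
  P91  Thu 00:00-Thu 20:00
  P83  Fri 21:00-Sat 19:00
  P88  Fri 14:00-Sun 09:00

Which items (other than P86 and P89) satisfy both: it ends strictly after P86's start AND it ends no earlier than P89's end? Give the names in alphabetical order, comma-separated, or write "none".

Conditions: its end is strictly after P86's start (X.end > Thu 19:00) AND its end is no earlier than P89's end (X.end >= Sun 03:00).
P83: end Sat 19:00 > Thu 19:00? ✓; end Sat 19:00 >= Sun 03:00? ✗ → no.
P84: end Wed 20:00 > Thu 19:00? ✗; end Wed 20:00 >= Sun 03:00? ✗ → no.
P85: end Sun 05:00 > Thu 19:00? ✓; end Sun 05:00 >= Sun 03:00? ✓ → yes.
P87: end Fri 18:00 > Thu 19:00? ✓; end Fri 18:00 >= Sun 03:00? ✗ → no.
P88: end Sun 09:00 > Thu 19:00? ✓; end Sun 09:00 >= Sun 03:00? ✓ → yes.
P90: end Sat 12:00 > Thu 19:00? ✓; end Sat 12:00 >= Sun 03:00? ✗ → no.
P91: end Thu 20:00 > Thu 19:00? ✓; end Thu 20:00 >= Sun 03:00? ✗ → no.
P92: end Sun 18:00 > Thu 19:00? ✓; end Sun 18:00 >= Sun 03:00? ✓ → yes.
Result: P85, P88, P92.

P85, P88, P92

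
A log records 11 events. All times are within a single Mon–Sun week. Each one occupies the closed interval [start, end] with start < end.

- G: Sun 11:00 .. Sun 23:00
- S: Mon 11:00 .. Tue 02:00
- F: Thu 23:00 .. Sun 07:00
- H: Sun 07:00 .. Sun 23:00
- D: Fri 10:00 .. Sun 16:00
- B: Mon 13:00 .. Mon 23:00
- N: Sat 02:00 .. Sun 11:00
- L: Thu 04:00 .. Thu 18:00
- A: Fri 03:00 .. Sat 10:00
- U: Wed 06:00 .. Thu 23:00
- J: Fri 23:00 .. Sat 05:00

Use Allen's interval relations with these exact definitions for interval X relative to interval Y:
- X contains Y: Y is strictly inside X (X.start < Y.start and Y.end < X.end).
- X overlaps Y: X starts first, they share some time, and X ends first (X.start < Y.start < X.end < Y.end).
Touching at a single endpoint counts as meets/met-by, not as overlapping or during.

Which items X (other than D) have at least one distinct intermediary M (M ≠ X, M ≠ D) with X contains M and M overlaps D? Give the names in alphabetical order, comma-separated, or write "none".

F

Target D = [Fri 10:00, Sun 16:00].
Intermediaries M with M overlaps D: A, F.
Via A — items with X contains A: F.
Via F — items with X contains F: none.
Union: F.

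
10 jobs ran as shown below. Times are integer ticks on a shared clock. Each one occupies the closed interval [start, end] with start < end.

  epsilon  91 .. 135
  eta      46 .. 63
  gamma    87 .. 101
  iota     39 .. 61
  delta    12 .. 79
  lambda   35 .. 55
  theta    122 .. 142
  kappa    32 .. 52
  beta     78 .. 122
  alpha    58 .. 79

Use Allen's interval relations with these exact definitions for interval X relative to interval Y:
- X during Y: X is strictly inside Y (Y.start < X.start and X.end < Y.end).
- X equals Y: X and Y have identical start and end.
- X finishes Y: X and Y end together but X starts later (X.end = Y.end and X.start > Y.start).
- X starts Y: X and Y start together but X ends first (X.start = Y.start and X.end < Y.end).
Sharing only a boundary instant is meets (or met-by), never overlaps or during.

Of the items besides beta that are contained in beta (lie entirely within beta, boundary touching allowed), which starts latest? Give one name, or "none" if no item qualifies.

Target beta = [78, 122].
alpha [58, 79] → overlaps → excluded.
delta [12, 79] → overlaps → excluded.
epsilon [91, 135] → overlapped-by → excluded.
eta [46, 63] → before → excluded.
gamma [87, 101] → during → candidate.
iota [39, 61] → before → excluded.
kappa [32, 52] → before → excluded.
lambda [35, 55] → before → excluded.
theta [122, 142] → met-by → excluded.
Among candidates, latest start is 87 → gamma.

gamma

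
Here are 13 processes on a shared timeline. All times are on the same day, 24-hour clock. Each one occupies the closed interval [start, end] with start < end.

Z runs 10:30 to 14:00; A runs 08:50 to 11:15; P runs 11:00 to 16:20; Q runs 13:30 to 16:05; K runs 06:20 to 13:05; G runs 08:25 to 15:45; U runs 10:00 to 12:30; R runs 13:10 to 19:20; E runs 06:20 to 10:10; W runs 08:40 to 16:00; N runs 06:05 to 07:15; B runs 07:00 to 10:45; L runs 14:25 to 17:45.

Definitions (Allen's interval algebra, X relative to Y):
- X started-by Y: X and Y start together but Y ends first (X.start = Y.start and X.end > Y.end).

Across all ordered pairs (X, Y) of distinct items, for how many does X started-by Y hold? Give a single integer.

Checking all 156 ordered pairs for relation 'started-by'; matching pairs in alphabetical order:
(K, E): K started-by E ✓
Count: 1.

1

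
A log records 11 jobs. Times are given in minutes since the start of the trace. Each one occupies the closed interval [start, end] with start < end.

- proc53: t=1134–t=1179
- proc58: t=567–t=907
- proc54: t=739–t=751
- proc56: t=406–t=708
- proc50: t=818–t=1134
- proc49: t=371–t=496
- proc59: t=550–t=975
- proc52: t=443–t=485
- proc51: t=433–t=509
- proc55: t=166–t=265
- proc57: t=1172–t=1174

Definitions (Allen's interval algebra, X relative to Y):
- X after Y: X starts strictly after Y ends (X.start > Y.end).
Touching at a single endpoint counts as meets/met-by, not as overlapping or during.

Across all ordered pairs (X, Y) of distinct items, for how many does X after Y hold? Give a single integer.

40

Checking all 110 ordered pairs for relation 'after'; matching pairs in alphabetical order:
(proc49, proc55): proc49 after proc55 ✓
(proc50, proc49): proc50 after proc49 ✓
(proc50, proc51): proc50 after proc51 ✓
(proc50, proc52): proc50 after proc52 ✓
(proc50, proc54): proc50 after proc54 ✓
(proc50, proc55): proc50 after proc55 ✓
(proc50, proc56): proc50 after proc56 ✓
(proc51, proc55): proc51 after proc55 ✓
(proc52, proc55): proc52 after proc55 ✓
(proc53, proc49): proc53 after proc49 ✓
(proc53, proc51): proc53 after proc51 ✓
(proc53, proc52): proc53 after proc52 ✓
(proc53, proc54): proc53 after proc54 ✓
(proc53, proc55): proc53 after proc55 ✓
(proc53, proc56): proc53 after proc56 ✓
(proc53, proc58): proc53 after proc58 ✓
(proc53, proc59): proc53 after proc59 ✓
(proc54, proc49): proc54 after proc49 ✓
(proc54, proc51): proc54 after proc51 ✓
(proc54, proc52): proc54 after proc52 ✓
(proc54, proc55): proc54 after proc55 ✓
(proc54, proc56): proc54 after proc56 ✓
(proc56, proc55): proc56 after proc55 ✓
(proc57, proc49): proc57 after proc49 ✓
... plus 16 further pairs not listed.
Count: 40.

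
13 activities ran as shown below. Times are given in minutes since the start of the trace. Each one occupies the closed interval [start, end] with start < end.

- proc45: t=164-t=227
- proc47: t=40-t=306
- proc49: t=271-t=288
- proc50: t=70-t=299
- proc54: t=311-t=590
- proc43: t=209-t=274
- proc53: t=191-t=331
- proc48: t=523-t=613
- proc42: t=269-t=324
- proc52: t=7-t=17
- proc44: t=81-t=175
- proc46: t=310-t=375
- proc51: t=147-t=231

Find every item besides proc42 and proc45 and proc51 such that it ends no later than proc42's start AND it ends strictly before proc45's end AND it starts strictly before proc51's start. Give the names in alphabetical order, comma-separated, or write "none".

Conditions: its end is no later than proc42's start (X.end <= t=269) AND its end is strictly before proc45's end (X.end < t=227) AND its start is strictly before proc51's start (X.start < t=147).
proc43: end t=274 <= t=269? ✗; end t=274 < t=227? ✗; start t=209 < t=147? ✗ → no.
proc44: end t=175 <= t=269? ✓; end t=175 < t=227? ✓; start t=81 < t=147? ✓ → yes.
proc46: end t=375 <= t=269? ✗; end t=375 < t=227? ✗; start t=310 < t=147? ✗ → no.
proc47: end t=306 <= t=269? ✗; end t=306 < t=227? ✗; start t=40 < t=147? ✓ → no.
proc48: end t=613 <= t=269? ✗; end t=613 < t=227? ✗; start t=523 < t=147? ✗ → no.
proc49: end t=288 <= t=269? ✗; end t=288 < t=227? ✗; start t=271 < t=147? ✗ → no.
proc50: end t=299 <= t=269? ✗; end t=299 < t=227? ✗; start t=70 < t=147? ✓ → no.
proc52: end t=17 <= t=269? ✓; end t=17 < t=227? ✓; start t=7 < t=147? ✓ → yes.
proc53: end t=331 <= t=269? ✗; end t=331 < t=227? ✗; start t=191 < t=147? ✗ → no.
proc54: end t=590 <= t=269? ✗; end t=590 < t=227? ✗; start t=311 < t=147? ✗ → no.
Result: proc44, proc52.

proc44, proc52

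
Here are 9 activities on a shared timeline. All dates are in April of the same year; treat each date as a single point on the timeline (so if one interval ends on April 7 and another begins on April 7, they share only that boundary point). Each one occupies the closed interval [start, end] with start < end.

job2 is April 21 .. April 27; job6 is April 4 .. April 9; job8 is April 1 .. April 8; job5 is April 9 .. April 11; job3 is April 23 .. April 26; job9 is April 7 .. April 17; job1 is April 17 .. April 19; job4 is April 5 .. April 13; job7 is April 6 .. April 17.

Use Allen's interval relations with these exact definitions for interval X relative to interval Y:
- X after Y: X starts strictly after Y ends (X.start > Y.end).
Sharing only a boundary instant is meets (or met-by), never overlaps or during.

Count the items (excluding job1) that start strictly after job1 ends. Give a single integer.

Target job1 = [April 17, April 19].
job2 [April 21, April 27] → after → counts.
job3 [April 23, April 26] → after → counts.
job4 [April 5, April 13] → before → no.
job5 [April 9, April 11] → before → no.
job6 [April 4, April 9] → before → no.
job7 [April 6, April 17] → meets → no.
job8 [April 1, April 8] → before → no.
job9 [April 7, April 17] → meets → no.
Total: 2.

2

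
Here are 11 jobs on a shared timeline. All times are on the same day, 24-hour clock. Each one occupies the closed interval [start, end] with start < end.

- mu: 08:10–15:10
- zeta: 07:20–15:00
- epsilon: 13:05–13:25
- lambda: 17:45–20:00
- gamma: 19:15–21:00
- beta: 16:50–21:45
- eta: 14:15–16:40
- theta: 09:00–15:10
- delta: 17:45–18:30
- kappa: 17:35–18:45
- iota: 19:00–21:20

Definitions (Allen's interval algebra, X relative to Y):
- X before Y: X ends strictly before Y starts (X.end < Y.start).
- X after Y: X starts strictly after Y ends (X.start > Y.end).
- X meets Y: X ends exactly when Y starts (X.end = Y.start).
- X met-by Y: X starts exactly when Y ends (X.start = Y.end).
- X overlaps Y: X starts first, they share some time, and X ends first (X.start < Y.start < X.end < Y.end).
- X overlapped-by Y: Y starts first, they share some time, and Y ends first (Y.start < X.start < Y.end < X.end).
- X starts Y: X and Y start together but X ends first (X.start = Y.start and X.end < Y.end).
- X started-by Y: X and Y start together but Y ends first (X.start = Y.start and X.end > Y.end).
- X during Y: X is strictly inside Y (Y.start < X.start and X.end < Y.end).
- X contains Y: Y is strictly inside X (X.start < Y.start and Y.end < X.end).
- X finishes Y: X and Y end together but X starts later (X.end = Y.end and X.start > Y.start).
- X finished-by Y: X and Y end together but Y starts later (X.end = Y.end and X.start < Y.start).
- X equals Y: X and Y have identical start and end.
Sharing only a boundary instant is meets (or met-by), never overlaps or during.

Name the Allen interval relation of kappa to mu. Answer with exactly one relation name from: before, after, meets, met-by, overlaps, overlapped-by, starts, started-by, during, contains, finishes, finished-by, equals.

after

kappa = [17:35, 18:45]; mu = [08:10, 15:10].
Compare endpoints: kappa.start > mu.start, kappa.start > mu.end, kappa.end > mu.start, kappa.end > mu.end.
That pattern is 'after'.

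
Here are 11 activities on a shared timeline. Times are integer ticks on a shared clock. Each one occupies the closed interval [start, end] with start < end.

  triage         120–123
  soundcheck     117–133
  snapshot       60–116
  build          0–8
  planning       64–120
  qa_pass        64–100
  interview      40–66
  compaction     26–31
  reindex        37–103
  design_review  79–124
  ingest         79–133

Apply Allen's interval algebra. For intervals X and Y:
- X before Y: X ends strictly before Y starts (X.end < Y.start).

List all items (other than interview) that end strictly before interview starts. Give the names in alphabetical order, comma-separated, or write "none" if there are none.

build, compaction

Target interview = [40, 66].
build [0, 8] → before → yes.
compaction [26, 31] → before → yes.
design_review [79, 124] → after → no.
ingest [79, 133] → after → no.
planning [64, 120] → overlapped-by → no.
qa_pass [64, 100] → overlapped-by → no.
reindex [37, 103] → contains → no.
snapshot [60, 116] → overlapped-by → no.
soundcheck [117, 133] → after → no.
triage [120, 123] → after → no.
Result: build, compaction.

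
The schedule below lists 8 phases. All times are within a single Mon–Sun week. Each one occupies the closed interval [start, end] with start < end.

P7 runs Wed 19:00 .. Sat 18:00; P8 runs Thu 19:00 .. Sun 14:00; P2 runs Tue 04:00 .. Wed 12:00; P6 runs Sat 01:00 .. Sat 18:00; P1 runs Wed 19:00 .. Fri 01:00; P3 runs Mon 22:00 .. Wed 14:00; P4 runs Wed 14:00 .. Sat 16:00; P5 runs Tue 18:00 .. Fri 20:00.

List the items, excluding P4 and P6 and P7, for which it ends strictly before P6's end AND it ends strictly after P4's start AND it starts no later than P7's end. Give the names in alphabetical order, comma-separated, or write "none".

P1, P5

Conditions: its end is strictly before P6's end (X.end < Sat 18:00) AND its end is strictly after P4's start (X.end > Wed 14:00) AND its start is no later than P7's end (X.start <= Sat 18:00).
P1: end Fri 01:00 < Sat 18:00? ✓; end Fri 01:00 > Wed 14:00? ✓; start Wed 19:00 <= Sat 18:00? ✓ → yes.
P2: end Wed 12:00 < Sat 18:00? ✓; end Wed 12:00 > Wed 14:00? ✗; start Tue 04:00 <= Sat 18:00? ✓ → no.
P3: end Wed 14:00 < Sat 18:00? ✓; end Wed 14:00 > Wed 14:00? ✗; start Mon 22:00 <= Sat 18:00? ✓ → no.
P5: end Fri 20:00 < Sat 18:00? ✓; end Fri 20:00 > Wed 14:00? ✓; start Tue 18:00 <= Sat 18:00? ✓ → yes.
P8: end Sun 14:00 < Sat 18:00? ✗; end Sun 14:00 > Wed 14:00? ✓; start Thu 19:00 <= Sat 18:00? ✓ → no.
Result: P1, P5.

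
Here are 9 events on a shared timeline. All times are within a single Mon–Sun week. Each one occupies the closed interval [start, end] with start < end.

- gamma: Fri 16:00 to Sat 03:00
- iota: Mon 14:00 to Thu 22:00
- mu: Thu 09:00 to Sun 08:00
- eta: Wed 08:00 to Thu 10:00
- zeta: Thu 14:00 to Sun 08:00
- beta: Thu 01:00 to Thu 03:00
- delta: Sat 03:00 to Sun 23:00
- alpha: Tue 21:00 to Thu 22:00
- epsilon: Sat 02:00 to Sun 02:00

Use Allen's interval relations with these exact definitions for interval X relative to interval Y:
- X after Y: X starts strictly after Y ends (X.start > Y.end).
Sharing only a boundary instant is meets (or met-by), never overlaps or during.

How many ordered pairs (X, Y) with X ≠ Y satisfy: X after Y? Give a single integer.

15

Checking all 72 ordered pairs for relation 'after'; matching pairs in alphabetical order:
(delta, alpha): delta after alpha ✓
(delta, beta): delta after beta ✓
(delta, eta): delta after eta ✓
(delta, iota): delta after iota ✓
(epsilon, alpha): epsilon after alpha ✓
(epsilon, beta): epsilon after beta ✓
(epsilon, eta): epsilon after eta ✓
(epsilon, iota): epsilon after iota ✓
(gamma, alpha): gamma after alpha ✓
(gamma, beta): gamma after beta ✓
(gamma, eta): gamma after eta ✓
(gamma, iota): gamma after iota ✓
(mu, beta): mu after beta ✓
(zeta, beta): zeta after beta ✓
(zeta, eta): zeta after eta ✓
Count: 15.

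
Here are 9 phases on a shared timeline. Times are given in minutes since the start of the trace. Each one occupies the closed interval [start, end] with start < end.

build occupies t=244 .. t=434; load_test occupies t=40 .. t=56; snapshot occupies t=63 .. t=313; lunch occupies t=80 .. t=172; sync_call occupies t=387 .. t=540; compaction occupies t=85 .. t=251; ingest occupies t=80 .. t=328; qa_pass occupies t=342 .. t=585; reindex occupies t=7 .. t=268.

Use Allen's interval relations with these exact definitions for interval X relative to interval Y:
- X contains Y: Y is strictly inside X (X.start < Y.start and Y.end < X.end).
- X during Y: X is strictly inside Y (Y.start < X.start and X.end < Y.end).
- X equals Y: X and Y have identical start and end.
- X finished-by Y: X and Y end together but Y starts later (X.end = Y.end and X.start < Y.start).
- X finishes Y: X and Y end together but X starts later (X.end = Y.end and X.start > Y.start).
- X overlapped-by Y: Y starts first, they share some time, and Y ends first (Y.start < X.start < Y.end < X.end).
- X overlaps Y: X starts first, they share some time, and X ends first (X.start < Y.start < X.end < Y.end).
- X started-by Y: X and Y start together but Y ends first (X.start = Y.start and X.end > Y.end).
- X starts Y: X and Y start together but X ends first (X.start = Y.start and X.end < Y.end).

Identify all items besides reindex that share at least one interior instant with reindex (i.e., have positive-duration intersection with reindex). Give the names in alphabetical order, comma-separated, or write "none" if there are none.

build, compaction, ingest, load_test, lunch, snapshot

Target reindex = [t=7, t=268].
build [t=244, t=434] → overlapped-by → yes.
compaction [t=85, t=251] → during → yes.
ingest [t=80, t=328] → overlapped-by → yes.
load_test [t=40, t=56] → during → yes.
lunch [t=80, t=172] → during → yes.
qa_pass [t=342, t=585] → after → no.
snapshot [t=63, t=313] → overlapped-by → yes.
sync_call [t=387, t=540] → after → no.
Result: build, compaction, ingest, load_test, lunch, snapshot.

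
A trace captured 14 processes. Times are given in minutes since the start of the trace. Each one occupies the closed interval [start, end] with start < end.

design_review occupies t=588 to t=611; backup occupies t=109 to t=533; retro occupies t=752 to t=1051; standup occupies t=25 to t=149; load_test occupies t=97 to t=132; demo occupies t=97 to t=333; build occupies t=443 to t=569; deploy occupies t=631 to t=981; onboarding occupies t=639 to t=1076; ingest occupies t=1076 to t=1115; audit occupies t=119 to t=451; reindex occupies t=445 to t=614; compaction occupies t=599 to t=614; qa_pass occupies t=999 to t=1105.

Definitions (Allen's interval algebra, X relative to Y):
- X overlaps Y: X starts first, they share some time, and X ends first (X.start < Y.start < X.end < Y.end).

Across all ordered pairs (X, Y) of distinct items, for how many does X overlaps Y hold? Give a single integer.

Checking all 182 ordered pairs for relation 'overlaps'; matching pairs in alphabetical order:
(audit, build): audit overlaps build ✓
(audit, reindex): audit overlaps reindex ✓
(backup, build): backup overlaps build ✓
(backup, reindex): backup overlaps reindex ✓
(build, reindex): build overlaps reindex ✓
(demo, audit): demo overlaps audit ✓
(demo, backup): demo overlaps backup ✓
(deploy, onboarding): deploy overlaps onboarding ✓
(deploy, retro): deploy overlaps retro ✓
(design_review, compaction): design_review overlaps compaction ✓
(load_test, audit): load_test overlaps audit ✓
(load_test, backup): load_test overlaps backup ✓
(onboarding, qa_pass): onboarding overlaps qa_pass ✓
(qa_pass, ingest): qa_pass overlaps ingest ✓
(retro, qa_pass): retro overlaps qa_pass ✓
(standup, audit): standup overlaps audit ✓
(standup, backup): standup overlaps backup ✓
(standup, demo): standup overlaps demo ✓
Count: 18.

18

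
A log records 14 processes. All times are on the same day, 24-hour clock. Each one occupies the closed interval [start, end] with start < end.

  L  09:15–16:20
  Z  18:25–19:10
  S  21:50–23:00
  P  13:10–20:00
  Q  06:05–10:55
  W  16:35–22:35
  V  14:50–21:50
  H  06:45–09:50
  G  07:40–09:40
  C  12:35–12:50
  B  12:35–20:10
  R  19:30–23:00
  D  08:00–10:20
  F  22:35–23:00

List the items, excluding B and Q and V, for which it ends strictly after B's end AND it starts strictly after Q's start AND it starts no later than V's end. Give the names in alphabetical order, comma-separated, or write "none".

Conditions: its end is strictly after B's end (X.end > 20:10) AND its start is strictly after Q's start (X.start > 06:05) AND its start is no later than V's end (X.start <= 21:50).
C: end 12:50 > 20:10? ✗; start 12:35 > 06:05? ✓; start 12:35 <= 21:50? ✓ → no.
D: end 10:20 > 20:10? ✗; start 08:00 > 06:05? ✓; start 08:00 <= 21:50? ✓ → no.
F: end 23:00 > 20:10? ✓; start 22:35 > 06:05? ✓; start 22:35 <= 21:50? ✗ → no.
G: end 09:40 > 20:10? ✗; start 07:40 > 06:05? ✓; start 07:40 <= 21:50? ✓ → no.
H: end 09:50 > 20:10? ✗; start 06:45 > 06:05? ✓; start 06:45 <= 21:50? ✓ → no.
L: end 16:20 > 20:10? ✗; start 09:15 > 06:05? ✓; start 09:15 <= 21:50? ✓ → no.
P: end 20:00 > 20:10? ✗; start 13:10 > 06:05? ✓; start 13:10 <= 21:50? ✓ → no.
R: end 23:00 > 20:10? ✓; start 19:30 > 06:05? ✓; start 19:30 <= 21:50? ✓ → yes.
S: end 23:00 > 20:10? ✓; start 21:50 > 06:05? ✓; start 21:50 <= 21:50? ✓ → yes.
W: end 22:35 > 20:10? ✓; start 16:35 > 06:05? ✓; start 16:35 <= 21:50? ✓ → yes.
Z: end 19:10 > 20:10? ✗; start 18:25 > 06:05? ✓; start 18:25 <= 21:50? ✓ → no.
Result: R, S, W.

R, S, W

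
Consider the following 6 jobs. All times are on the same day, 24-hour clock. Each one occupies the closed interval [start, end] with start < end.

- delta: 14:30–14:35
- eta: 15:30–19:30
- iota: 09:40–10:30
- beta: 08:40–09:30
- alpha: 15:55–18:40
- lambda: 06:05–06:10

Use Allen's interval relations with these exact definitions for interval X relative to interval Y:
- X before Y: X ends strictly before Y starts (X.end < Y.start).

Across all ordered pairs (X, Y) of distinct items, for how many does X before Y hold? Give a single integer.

14

Checking all 30 ordered pairs for relation 'before'; matching pairs in alphabetical order:
(beta, alpha): beta before alpha ✓
(beta, delta): beta before delta ✓
(beta, eta): beta before eta ✓
(beta, iota): beta before iota ✓
(delta, alpha): delta before alpha ✓
(delta, eta): delta before eta ✓
(iota, alpha): iota before alpha ✓
(iota, delta): iota before delta ✓
(iota, eta): iota before eta ✓
(lambda, alpha): lambda before alpha ✓
(lambda, beta): lambda before beta ✓
(lambda, delta): lambda before delta ✓
(lambda, eta): lambda before eta ✓
(lambda, iota): lambda before iota ✓
Count: 14.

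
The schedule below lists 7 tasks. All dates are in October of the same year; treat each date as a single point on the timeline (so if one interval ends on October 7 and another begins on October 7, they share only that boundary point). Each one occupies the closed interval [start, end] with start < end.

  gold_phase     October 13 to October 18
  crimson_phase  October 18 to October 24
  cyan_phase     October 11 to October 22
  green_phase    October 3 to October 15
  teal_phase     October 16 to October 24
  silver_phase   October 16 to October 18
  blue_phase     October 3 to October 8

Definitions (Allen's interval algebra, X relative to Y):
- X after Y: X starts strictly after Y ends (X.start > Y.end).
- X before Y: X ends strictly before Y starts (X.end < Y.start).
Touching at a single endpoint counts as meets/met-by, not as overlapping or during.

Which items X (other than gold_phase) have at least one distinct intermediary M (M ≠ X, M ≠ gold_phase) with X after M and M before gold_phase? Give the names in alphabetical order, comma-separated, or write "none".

Target gold_phase = [October 13, October 18].
Intermediaries M with M before gold_phase: blue_phase.
Via blue_phase — items with X after blue_phase: crimson_phase, cyan_phase, silver_phase, teal_phase.
Union: crimson_phase, cyan_phase, silver_phase, teal_phase.

crimson_phase, cyan_phase, silver_phase, teal_phase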